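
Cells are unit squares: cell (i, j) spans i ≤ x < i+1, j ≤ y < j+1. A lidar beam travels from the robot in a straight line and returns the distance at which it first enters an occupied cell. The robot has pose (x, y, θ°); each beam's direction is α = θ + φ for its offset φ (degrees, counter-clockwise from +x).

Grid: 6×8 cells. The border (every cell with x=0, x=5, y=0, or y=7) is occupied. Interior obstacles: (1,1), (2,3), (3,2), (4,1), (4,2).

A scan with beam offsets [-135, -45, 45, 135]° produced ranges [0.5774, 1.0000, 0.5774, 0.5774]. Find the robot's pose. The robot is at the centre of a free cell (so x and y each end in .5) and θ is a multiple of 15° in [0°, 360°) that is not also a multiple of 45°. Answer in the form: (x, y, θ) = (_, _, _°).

Candidates: 19 free-cell centres × 16 headings = 304 poses. Raycast each; keep the one whose scan matches to 4 dp.
  (3.5, 3.5, 345°): beam 2 = 0.5774 ≠ 1.0000 ✗
  (4.5, 4.5, 345°): beam 1 = 1.7321 ≠ 0.5774 ✗
  (4.5, 5.5, 165°): beam 2 = 1.7321 ≠ 1.0000 ✗
  (4.5, 3.5, 30°): beam 1 = 0.5176 ≠ 0.5774 ✗
  (2.5, 6.5, 345°): beam 1 = 1.7321 ≠ 0.5774 ✗
  …
  (3.5, 1.5, 255°): r_1=0.5774, r_2=1.0000, r_3=0.5774, r_4=0.5774 — all match ✓
Unique over the lattice → pose = (3.5, 1.5, 255°).

(x, y, θ) = (3.5, 1.5, 255°)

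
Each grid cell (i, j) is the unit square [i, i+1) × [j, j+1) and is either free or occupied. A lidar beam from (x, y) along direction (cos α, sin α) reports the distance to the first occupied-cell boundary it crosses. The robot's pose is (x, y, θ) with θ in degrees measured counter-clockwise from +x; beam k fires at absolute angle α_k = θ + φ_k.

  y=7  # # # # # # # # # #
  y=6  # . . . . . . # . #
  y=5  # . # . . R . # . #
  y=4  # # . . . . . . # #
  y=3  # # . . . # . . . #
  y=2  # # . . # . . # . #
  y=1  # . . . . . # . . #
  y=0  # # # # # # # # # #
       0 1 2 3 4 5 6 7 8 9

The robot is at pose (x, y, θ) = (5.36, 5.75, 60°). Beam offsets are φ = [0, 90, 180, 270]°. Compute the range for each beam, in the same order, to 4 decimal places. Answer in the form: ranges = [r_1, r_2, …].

beam 1: φ=0°, α=60°
  cosα=0.5000 sinα=0.8660 | (5,5) | tMaxX 1.2800 tMaxY 0.2887 | tΔX 2.0000 tΔY 1.1547
    t=0.2887 [y] (5,6)
    t=1.2800 [x] (6,6)
    t=1.4434 [y] (6,7) — stop
  → r_1 = 1.4434
beam 2: φ=90°, α=150°
  cosα=-0.8660 sinα=0.5000 | (5,5) | tMaxX 0.4157 tMaxY 0.5000 | tΔX 1.1547 tΔY 2.0000
    t=0.4157 [x] (4,5)
    t=0.5000 [y] (4,6)
    t=1.5704 [x] (3,6)
    t=2.5000 [y] (3,7) — stop
  → r_2 = 2.5000
beam 3: φ=180°, α=240°
  cosα=-0.5000 sinα=-0.8660 | (5,5) | tMaxX 0.7200 tMaxY 0.8660 | tΔX 2.0000 tΔY 1.1547
    t=0.7200 [x] (4,5)
    t=0.8660 [y] (4,4)
    t=2.0207 [y] (4,3)
    t=2.7200 [x] (3,3)
    t=3.1754 [y] (3,2)
    t=4.3301 [y] (3,1)
    t=4.7200 [x] (2,1)
    t=5.4848 [y] (2,0) — stop
  → r_3 = 5.4848
beam 4: φ=270°, α=330°
  cosα=0.8660 sinα=-0.5000 | (5,5) | tMaxX 0.7390 tMaxY 1.5000 | tΔX 1.1547 tΔY 2.0000
    t=0.7390 [x] (6,5)
    t=1.5000 [y] (6,4)
    t=1.8937 [x] (7,4)
    t=3.0484 [x] (8,4) — stop
  → r_4 = 3.0484

ranges = [1.4434, 2.5000, 5.4848, 3.0484]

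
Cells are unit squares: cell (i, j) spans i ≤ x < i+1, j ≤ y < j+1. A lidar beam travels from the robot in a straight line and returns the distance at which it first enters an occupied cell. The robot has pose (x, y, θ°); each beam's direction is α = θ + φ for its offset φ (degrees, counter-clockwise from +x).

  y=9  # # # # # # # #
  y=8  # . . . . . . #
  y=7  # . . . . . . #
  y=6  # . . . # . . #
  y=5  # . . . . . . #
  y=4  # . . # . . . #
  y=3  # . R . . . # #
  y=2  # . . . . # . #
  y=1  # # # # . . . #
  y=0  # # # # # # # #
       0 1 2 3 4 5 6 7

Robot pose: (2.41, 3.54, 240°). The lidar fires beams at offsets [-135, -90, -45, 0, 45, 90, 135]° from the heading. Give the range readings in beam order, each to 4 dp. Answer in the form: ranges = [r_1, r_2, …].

ranges = [5.4478, 1.6281, 1.4597, 1.7782, 1.5943, 2.9907, 4.7519]

beam 1: φ=-135°, α=105°
  dir = (cos 105°, sin 105°) = (-0.2588, 0.9659); from cell (2,3)
  next x-line at t=1.5841, next y-line at t=0.4762; Δt_x=3.8637, Δt_y=1.0353
    y: enter (2,4) at t=0.4762
    y: enter (2,5) at t=1.5115
    x: enter (1,5) at t=1.5841
    y: enter (1,6) at t=2.5468
    y: enter (1,7) at t=3.5821
    y: enter (1,8) at t=4.6173
    x: enter (0,8) at t=5.4478 ← occupied
  → r_1 = 5.4478
beam 2: φ=-90°, α=150°
  dir = (cos 150°, sin 150°) = (-0.8660, 0.5000); from cell (2,3)
  next x-line at t=0.4734, next y-line at t=0.9200; Δt_x=1.1547, Δt_y=2.0000
    x: enter (1,3) at t=0.4734
    y: enter (1,4) at t=0.9200
    x: enter (0,4) at t=1.6281 ← occupied
  → r_2 = 1.6281
beam 3: φ=-45°, α=195°
  dir = (cos 195°, sin 195°) = (-0.9659, -0.2588); from cell (2,3)
  next x-line at t=0.4245, next y-line at t=2.0864; Δt_x=1.0353, Δt_y=3.8637
    x: enter (1,3) at t=0.4245
    x: enter (0,3) at t=1.4597 ← occupied
  → r_3 = 1.4597
beam 4: φ=0°, α=240°
  dir = (cos 240°, sin 240°) = (-0.5000, -0.8660); from cell (2,3)
  next x-line at t=0.8200, next y-line at t=0.6235; Δt_x=2.0000, Δt_y=1.1547
    y: enter (2,2) at t=0.6235
    x: enter (1,2) at t=0.8200
    y: enter (1,1) at t=1.7782 ← occupied
  → r_4 = 1.7782
beam 5: φ=45°, α=285°
  dir = (cos 285°, sin 285°) = (0.2588, -0.9659); from cell (2,3)
  next x-line at t=2.2796, next y-line at t=0.5590; Δt_x=3.8637, Δt_y=1.0353
    y: enter (2,2) at t=0.5590
    y: enter (2,1) at t=1.5943 ← occupied
  → r_5 = 1.5943
beam 6: φ=90°, α=330°
  dir = (cos 330°, sin 330°) = (0.8660, -0.5000); from cell (2,3)
  next x-line at t=0.6813, next y-line at t=1.0800; Δt_x=1.1547, Δt_y=2.0000
    x: enter (3,3) at t=0.6813
    y: enter (3,2) at t=1.0800
    x: enter (4,2) at t=1.8360
    x: enter (5,2) at t=2.9907 ← occupied
  → r_6 = 2.9907
beam 7: φ=135°, α=15°
  dir = (cos 15°, sin 15°) = (0.9659, 0.2588); from cell (2,3)
  next x-line at t=0.6108, next y-line at t=1.7773; Δt_x=1.0353, Δt_y=3.8637
    x: enter (3,3) at t=0.6108
    x: enter (4,3) at t=1.6461
    y: enter (4,4) at t=1.7773
    x: enter (5,4) at t=2.6814
    x: enter (6,4) at t=3.7166
    x: enter (7,4) at t=4.7519 ← occupied
  → r_7 = 4.7519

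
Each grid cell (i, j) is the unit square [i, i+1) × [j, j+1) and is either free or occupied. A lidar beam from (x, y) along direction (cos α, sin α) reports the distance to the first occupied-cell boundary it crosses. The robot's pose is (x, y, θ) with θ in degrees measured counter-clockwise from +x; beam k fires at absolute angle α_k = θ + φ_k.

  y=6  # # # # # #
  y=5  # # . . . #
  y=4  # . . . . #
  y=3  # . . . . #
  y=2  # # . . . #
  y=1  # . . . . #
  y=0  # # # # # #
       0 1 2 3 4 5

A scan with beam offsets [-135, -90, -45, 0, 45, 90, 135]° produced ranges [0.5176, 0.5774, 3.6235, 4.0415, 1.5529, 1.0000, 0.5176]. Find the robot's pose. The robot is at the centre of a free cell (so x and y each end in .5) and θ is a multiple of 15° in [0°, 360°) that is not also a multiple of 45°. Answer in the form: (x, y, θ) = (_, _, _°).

(x, y, θ) = (1.5, 3.5, 30°)

The pose lattice has 18·16 = 288 candidates. Test each by forward raycasting.
  (2.5, 5.5, 30°): beam 1 = 2.5882 ≠ 0.5176 ✗
  (2.5, 2.5, 255°): beam 1 = 2.8868 ≠ 0.5176 ✗
  (4.5, 2.5, 195°): beam 1 = 1.0000 ≠ 0.5176 ✗
  …
  (1.5, 3.5, 30°): r_1=0.5176, r_2=0.5774, r_3=3.6235, r_4=4.0415, r_5=1.5529, r_6=1.0000, r_7=0.5176 — all match ✓
Unique over the lattice → pose = (1.5, 3.5, 30°).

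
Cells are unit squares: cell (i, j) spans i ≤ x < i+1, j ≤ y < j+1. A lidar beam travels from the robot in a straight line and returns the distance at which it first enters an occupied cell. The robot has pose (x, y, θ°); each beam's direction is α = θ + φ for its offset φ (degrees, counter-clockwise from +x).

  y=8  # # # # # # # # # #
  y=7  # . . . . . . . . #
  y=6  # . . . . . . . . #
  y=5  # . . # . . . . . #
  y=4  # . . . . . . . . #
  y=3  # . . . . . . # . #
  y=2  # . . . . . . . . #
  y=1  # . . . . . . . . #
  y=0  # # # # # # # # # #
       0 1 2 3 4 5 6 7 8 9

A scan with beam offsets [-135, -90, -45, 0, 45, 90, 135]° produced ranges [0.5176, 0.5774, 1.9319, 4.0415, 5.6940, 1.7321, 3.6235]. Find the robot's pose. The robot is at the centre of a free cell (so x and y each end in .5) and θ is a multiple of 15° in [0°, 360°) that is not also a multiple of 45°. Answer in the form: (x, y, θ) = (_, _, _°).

(x, y, θ) = (1.5, 4.5, 300°)

Enumerate (i+0.5, j+0.5, θ) over the 54 free cells and 16 admissible headings. For each, cast all 7 beams and compare to the given ranges.
  (8.5, 6.5, 345°): beam 1 = 8.6603 ≠ 0.5176 ✗
  (7.5, 4.5, 345°): beam 1 = 7.0000 ≠ 0.5176 ✗
  (1.5, 1.5, 150°): beam 1 = 5.7956 ≠ 0.5176 ✗
  …
  (1.5, 4.5, 300°): r_1=0.5176, r_2=0.5774, r_3=1.9319, r_4=4.0415, r_5=5.6940, r_6=1.7321, r_7=3.6235 — all match ✓
No second candidate reproduces the full scan.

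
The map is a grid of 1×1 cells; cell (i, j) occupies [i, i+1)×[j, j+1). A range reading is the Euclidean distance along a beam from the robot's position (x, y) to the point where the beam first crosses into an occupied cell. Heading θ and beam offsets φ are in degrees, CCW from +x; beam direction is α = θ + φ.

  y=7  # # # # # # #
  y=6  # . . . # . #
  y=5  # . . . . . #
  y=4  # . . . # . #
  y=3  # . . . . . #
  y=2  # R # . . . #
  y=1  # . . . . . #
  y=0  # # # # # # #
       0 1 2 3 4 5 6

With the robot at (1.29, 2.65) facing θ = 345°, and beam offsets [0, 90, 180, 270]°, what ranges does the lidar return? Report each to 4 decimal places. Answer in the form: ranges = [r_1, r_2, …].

ranges = [0.7350, 4.5035, 0.3002, 1.1205]

beam 1: φ=0°, α=345°
  dir = (cos 345°, sin 345°) = (0.9659, -0.2588); from cell (1,2)
  next x-line at t=0.7350, next y-line at t=2.5114; Δt_x=1.0353, Δt_y=3.8637
    x: enter (2,2) at t=0.7350 ← occupied
  → r_1 = 0.7350
beam 2: φ=90°, α=75°
  dir = (cos 75°, sin 75°) = (0.2588, 0.9659); from cell (1,2)
  next x-line at t=2.7432, next y-line at t=0.3623; Δt_x=3.8637, Δt_y=1.0353
    y: enter (1,3) at t=0.3623
    y: enter (1,4) at t=1.3976
    y: enter (1,5) at t=2.4329
    x: enter (2,5) at t=2.7432
    y: enter (2,6) at t=3.4682
    y: enter (2,7) at t=4.5035 ← occupied
  → r_2 = 4.5035
beam 3: φ=180°, α=165°
  dir = (cos 165°, sin 165°) = (-0.9659, 0.2588); from cell (1,2)
  next x-line at t=0.3002, next y-line at t=1.3523; Δt_x=1.0353, Δt_y=3.8637
    x: enter (0,2) at t=0.3002 ← occupied
  → r_3 = 0.3002
beam 4: φ=270°, α=255°
  dir = (cos 255°, sin 255°) = (-0.2588, -0.9659); from cell (1,2)
  next x-line at t=1.1205, next y-line at t=0.6729; Δt_x=3.8637, Δt_y=1.0353
    y: enter (1,1) at t=0.6729
    x: enter (0,1) at t=1.1205 ← occupied
  → r_4 = 1.1205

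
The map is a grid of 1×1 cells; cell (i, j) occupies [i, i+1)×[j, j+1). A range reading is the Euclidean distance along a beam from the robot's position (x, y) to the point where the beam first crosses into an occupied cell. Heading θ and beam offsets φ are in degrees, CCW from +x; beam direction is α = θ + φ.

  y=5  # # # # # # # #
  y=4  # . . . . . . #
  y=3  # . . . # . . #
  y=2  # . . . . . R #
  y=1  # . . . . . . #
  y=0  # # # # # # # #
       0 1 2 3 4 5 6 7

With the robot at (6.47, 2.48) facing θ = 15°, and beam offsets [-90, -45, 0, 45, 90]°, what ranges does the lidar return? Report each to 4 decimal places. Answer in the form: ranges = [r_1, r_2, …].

beam 1: φ=-90°, α=285°
  direction (0.2588, -0.9659); cell (6,2); t to first gridline: x 2.0478, y 0.4969 (then +3.8637 / +1.0353)
    (6,1) via y @ 0.4969
    (6,0) via y @ 1.5322  # hit
  → r_1 = 1.5322
beam 2: φ=-45°, α=330°
  direction (0.8660, -0.5000); cell (6,2); t to first gridline: x 0.6120, y 0.9600 (then +1.1547 / +2.0000)
    (7,2) via x @ 0.6120  # hit
  → r_2 = 0.6120
beam 3: φ=0°, α=15°
  direction (0.9659, 0.2588); cell (6,2); t to first gridline: x 0.5487, y 2.0091 (then +1.0353 / +3.8637)
    (7,2) via x @ 0.5487  # hit
  → r_3 = 0.5487
beam 4: φ=45°, α=60°
  direction (0.5000, 0.8660); cell (6,2); t to first gridline: x 1.0600, y 0.6004 (then +2.0000 / +1.1547)
    (6,3) via y @ 0.6004
    (7,3) via x @ 1.0600  # hit
  → r_4 = 1.0600
beam 5: φ=90°, α=105°
  direction (-0.2588, 0.9659); cell (6,2); t to first gridline: x 1.8159, y 0.5383 (then +3.8637 / +1.0353)
    (6,3) via y @ 0.5383
    (6,4) via y @ 1.5736
    (5,4) via x @ 1.8159
    (5,5) via y @ 2.6089  # hit
  → r_5 = 2.6089

ranges = [1.5322, 0.6120, 0.5487, 1.0600, 2.6089]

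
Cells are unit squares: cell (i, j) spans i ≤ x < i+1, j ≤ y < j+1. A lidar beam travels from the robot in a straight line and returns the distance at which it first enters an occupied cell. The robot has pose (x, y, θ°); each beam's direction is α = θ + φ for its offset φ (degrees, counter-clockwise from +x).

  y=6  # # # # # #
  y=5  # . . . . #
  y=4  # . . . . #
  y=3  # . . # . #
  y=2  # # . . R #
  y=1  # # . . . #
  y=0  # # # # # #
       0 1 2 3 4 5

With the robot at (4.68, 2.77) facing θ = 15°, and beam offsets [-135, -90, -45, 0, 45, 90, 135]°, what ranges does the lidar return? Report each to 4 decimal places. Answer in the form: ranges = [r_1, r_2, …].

ranges = [2.0438, 1.2364, 0.3695, 0.3313, 0.6400, 3.3439, 0.7852]

beam 1: φ=-135°, α=240°
  dir = (cos 240°, sin 240°) = (-0.5000, -0.8660); from cell (4,2)
  next x-line at t=1.3600, next y-line at t=0.8891; Δt_x=2.0000, Δt_y=1.1547
    y: enter (4,1) at t=0.8891
    x: enter (3,1) at t=1.3600
    y: enter (3,0) at t=2.0438 ← occupied
  → r_1 = 2.0438
beam 2: φ=-90°, α=285°
  dir = (cos 285°, sin 285°) = (0.2588, -0.9659); from cell (4,2)
  next x-line at t=1.2364, next y-line at t=0.7972; Δt_x=3.8637, Δt_y=1.0353
    y: enter (4,1) at t=0.7972
    x: enter (5,1) at t=1.2364 ← occupied
  → r_2 = 1.2364
beam 3: φ=-45°, α=330°
  dir = (cos 330°, sin 330°) = (0.8660, -0.5000); from cell (4,2)
  next x-line at t=0.3695, next y-line at t=1.5400; Δt_x=1.1547, Δt_y=2.0000
    x: enter (5,2) at t=0.3695 ← occupied
  → r_3 = 0.3695
beam 4: φ=0°, α=15°
  dir = (cos 15°, sin 15°) = (0.9659, 0.2588); from cell (4,2)
  next x-line at t=0.3313, next y-line at t=0.8887; Δt_x=1.0353, Δt_y=3.8637
    x: enter (5,2) at t=0.3313 ← occupied
  → r_4 = 0.3313
beam 5: φ=45°, α=60°
  dir = (cos 60°, sin 60°) = (0.5000, 0.8660); from cell (4,2)
  next x-line at t=0.6400, next y-line at t=0.2656; Δt_x=2.0000, Δt_y=1.1547
    y: enter (4,3) at t=0.2656
    x: enter (5,3) at t=0.6400 ← occupied
  → r_5 = 0.6400
beam 6: φ=90°, α=105°
  dir = (cos 105°, sin 105°) = (-0.2588, 0.9659); from cell (4,2)
  next x-line at t=2.6273, next y-line at t=0.2381; Δt_x=3.8637, Δt_y=1.0353
    y: enter (4,3) at t=0.2381
    y: enter (4,4) at t=1.2734
    y: enter (4,5) at t=2.3087
    x: enter (3,5) at t=2.6273
    y: enter (3,6) at t=3.3439 ← occupied
  → r_6 = 3.3439
beam 7: φ=135°, α=150°
  dir = (cos 150°, sin 150°) = (-0.8660, 0.5000); from cell (4,2)
  next x-line at t=0.7852, next y-line at t=0.4600; Δt_x=1.1547, Δt_y=2.0000
    y: enter (4,3) at t=0.4600
    x: enter (3,3) at t=0.7852 ← occupied
  → r_7 = 0.7852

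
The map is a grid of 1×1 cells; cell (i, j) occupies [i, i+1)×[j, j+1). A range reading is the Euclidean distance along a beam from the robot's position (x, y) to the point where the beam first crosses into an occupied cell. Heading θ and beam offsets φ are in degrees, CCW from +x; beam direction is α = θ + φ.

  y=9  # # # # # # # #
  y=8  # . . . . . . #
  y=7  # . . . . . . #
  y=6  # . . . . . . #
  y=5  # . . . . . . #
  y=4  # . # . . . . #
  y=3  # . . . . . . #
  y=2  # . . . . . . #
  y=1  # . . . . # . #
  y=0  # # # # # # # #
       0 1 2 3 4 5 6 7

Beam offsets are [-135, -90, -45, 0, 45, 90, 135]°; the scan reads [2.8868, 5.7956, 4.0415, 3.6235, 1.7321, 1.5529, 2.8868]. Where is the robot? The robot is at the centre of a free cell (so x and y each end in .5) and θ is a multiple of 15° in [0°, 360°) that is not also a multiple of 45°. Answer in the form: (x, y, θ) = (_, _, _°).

Candidates: 46 free-cell centres × 16 headings = 736 poses. Raycast each; keep the one whose scan matches to 4 dp.
  (3.5, 5.5, 120°): beam 1 = 3.6235 ≠ 2.8868 ✗
  (3.5, 6.5, 60°): beam 1 = 5.6940 ≠ 2.8868 ✗
  (5.5, 5.5, 195°): beam 1 = 3.0000 ≠ 2.8868 ✗
  …
  (3.5, 7.5, 15°): r_1=2.8868, r_2=5.7956, r_3=4.0415, r_4=3.6235, r_5=1.7321, r_6=1.5529, r_7=2.8868 — all match ✓
No second candidate reproduces the full scan.

(x, y, θ) = (3.5, 7.5, 15°)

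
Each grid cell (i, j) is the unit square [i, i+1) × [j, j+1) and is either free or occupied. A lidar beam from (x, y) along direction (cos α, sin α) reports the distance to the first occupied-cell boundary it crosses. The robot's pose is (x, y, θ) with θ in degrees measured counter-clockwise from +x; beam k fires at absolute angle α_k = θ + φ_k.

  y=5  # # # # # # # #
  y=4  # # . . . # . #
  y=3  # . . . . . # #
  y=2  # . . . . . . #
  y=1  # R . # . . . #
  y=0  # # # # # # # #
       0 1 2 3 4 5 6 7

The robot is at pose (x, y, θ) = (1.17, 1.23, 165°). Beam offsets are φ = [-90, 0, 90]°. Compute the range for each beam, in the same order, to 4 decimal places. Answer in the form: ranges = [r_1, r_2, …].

ranges = [2.8677, 0.1760, 0.2381]

beam 1: φ=-90°, α=75°
  direction (0.2588, 0.9659); cell (1,1); t to first gridline: x 3.2069, y 0.7972 (then +3.8637 / +1.0353)
    (1,2) via y @ 0.7972
    (1,3) via y @ 1.8324
    (1,4) via y @ 2.8677  # hit
  → r_1 = 2.8677
beam 2: φ=0°, α=165°
  direction (-0.9659, 0.2588); cell (1,1); t to first gridline: x 0.1760, y 2.9751 (then +1.0353 / +3.8637)
    (0,1) via x @ 0.1760  # hit
  → r_2 = 0.1760
beam 3: φ=90°, α=255°
  direction (-0.2588, -0.9659); cell (1,1); t to first gridline: x 0.6568, y 0.2381 (then +3.8637 / +1.0353)
    (1,0) via y @ 0.2381  # hit
  → r_3 = 0.2381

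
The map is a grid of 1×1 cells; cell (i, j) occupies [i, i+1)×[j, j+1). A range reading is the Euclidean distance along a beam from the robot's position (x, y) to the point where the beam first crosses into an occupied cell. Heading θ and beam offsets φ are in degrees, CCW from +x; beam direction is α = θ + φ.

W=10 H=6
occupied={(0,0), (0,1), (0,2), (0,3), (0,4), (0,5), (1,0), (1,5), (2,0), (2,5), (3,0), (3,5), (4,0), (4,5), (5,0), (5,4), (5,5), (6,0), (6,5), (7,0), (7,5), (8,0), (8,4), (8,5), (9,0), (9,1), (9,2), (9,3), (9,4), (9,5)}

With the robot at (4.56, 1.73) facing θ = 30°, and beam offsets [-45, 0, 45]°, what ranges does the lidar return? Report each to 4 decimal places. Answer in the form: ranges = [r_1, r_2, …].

beam 1: φ=-45°, α=345°
  dir = (cos 345°, sin 345°) = (0.9659, -0.2588); from cell (4,1)
  next x-line at t=0.4555, next y-line at t=2.8205; Δt_x=1.0353, Δt_y=3.8637
    x: enter (5,1) at t=0.4555
    x: enter (6,1) at t=1.4908
    x: enter (7,1) at t=2.5261
    y: enter (7,0) at t=2.8205 ← occupied
  → r_1 = 2.8205
beam 2: φ=0°, α=30°
  dir = (cos 30°, sin 30°) = (0.8660, 0.5000); from cell (4,1)
  next x-line at t=0.5081, next y-line at t=0.5400; Δt_x=1.1547, Δt_y=2.0000
    x: enter (5,1) at t=0.5081
    y: enter (5,2) at t=0.5400
    x: enter (6,2) at t=1.6628
    y: enter (6,3) at t=2.5400
    x: enter (7,3) at t=2.8175
    x: enter (8,3) at t=3.9722
    y: enter (8,4) at t=4.5400 ← occupied
  → r_2 = 4.5400
beam 3: φ=45°, α=75°
  dir = (cos 75°, sin 75°) = (0.2588, 0.9659); from cell (4,1)
  next x-line at t=1.7000, next y-line at t=0.2795; Δt_x=3.8637, Δt_y=1.0353
    y: enter (4,2) at t=0.2795
    y: enter (4,3) at t=1.3148
    x: enter (5,3) at t=1.7000
    y: enter (5,4) at t=2.3501 ← occupied
  → r_3 = 2.3501

ranges = [2.8205, 4.5400, 2.3501]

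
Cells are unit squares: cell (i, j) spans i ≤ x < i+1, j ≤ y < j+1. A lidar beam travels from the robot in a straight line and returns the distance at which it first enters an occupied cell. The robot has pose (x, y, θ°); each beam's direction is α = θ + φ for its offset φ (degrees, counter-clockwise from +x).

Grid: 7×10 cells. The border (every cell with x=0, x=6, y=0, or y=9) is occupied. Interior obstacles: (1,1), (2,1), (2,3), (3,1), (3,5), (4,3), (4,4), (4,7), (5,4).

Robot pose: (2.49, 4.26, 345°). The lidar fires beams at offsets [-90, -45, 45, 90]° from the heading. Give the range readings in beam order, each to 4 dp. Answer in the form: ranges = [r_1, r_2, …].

beam 1: φ=-90°, α=255°
  cosα=-0.2588 sinα=-0.9659 | (2,4) | tMaxX 1.8932 tMaxY 0.2692 | tΔX 3.8637 tΔY 1.0353
    t=0.2692 [y] (2,3) — stop
  → r_1 = 0.2692
beam 2: φ=-45°, α=300°
  cosα=0.5000 sinα=-0.8660 | (2,4) | tMaxX 1.0200 tMaxY 0.3002 | tΔX 2.0000 tΔY 1.1547
    t=0.3002 [y] (2,3) — stop
  → r_2 = 0.3002
beam 3: φ=45°, α=30°
  cosα=0.8660 sinα=0.5000 | (2,4) | tMaxX 0.5889 tMaxY 1.4800 | tΔX 1.1547 tΔY 2.0000
    t=0.5889 [x] (3,4)
    t=1.4800 [y] (3,5) — stop
  → r_3 = 1.4800
beam 4: φ=90°, α=75°
  cosα=0.2588 sinα=0.9659 | (2,4) | tMaxX 1.9705 tMaxY 0.7661 | tΔX 3.8637 tΔY 1.0353
    t=0.7661 [y] (2,5)
    t=1.8014 [y] (2,6)
    t=1.9705 [x] (3,6)
    t=2.8367 [y] (3,7)
    t=3.8719 [y] (3,8)
    t=4.9072 [y] (3,9) — stop
  → r_4 = 4.9072

ranges = [0.2692, 0.3002, 1.4800, 4.9072]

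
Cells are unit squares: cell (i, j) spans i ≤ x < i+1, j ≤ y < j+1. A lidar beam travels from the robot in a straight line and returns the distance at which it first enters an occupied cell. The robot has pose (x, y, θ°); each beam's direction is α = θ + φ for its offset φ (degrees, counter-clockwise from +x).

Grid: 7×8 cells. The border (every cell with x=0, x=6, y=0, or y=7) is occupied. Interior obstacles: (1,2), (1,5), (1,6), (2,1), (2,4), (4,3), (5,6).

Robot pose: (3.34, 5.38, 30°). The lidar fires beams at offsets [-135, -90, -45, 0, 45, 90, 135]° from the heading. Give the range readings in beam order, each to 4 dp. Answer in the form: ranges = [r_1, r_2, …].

beam 1: φ=-135°, α=255°
  cosα=-0.2588 sinα=-0.9659 | (3,5) | tMaxX 1.3137 tMaxY 0.3934 | tΔX 3.8637 tΔY 1.0353
    t=0.3934 [y] (3,4)
    t=1.3137 [x] (2,4) — stop
  → r_1 = 1.3137
beam 2: φ=-90°, α=300°
  cosα=0.5000 sinα=-0.8660 | (3,5) | tMaxX 1.3200 tMaxY 0.4388 | tΔX 2.0000 tΔY 1.1547
    t=0.4388 [y] (3,4)
    t=1.3200 [x] (4,4)
    t=1.5935 [y] (4,3) — stop
  → r_2 = 1.5935
beam 3: φ=-45°, α=345°
  cosα=0.9659 sinα=-0.2588 | (3,5) | tMaxX 0.6833 tMaxY 1.4682 | tΔX 1.0353 tΔY 3.8637
    t=0.6833 [x] (4,5)
    t=1.4682 [y] (4,4)
    t=1.7186 [x] (5,4)
    t=2.7538 [x] (6,4) — stop
  → r_3 = 2.7538
beam 4: φ=0°, α=30°
  cosα=0.8660 sinα=0.5000 | (3,5) | tMaxX 0.7621 tMaxY 1.2400 | tΔX 1.1547 tΔY 2.0000
    t=0.7621 [x] (4,5)
    t=1.2400 [y] (4,6)
    t=1.9168 [x] (5,6) — stop
  → r_4 = 1.9168
beam 5: φ=45°, α=75°
  cosα=0.2588 sinα=0.9659 | (3,5) | tMaxX 2.5500 tMaxY 0.6419 | tΔX 3.8637 tΔY 1.0353
    t=0.6419 [y] (3,6)
    t=1.6771 [y] (3,7) — stop
  → r_5 = 1.6771
beam 6: φ=90°, α=120°
  cosα=-0.5000 sinα=0.8660 | (3,5) | tMaxX 0.6800 tMaxY 0.7159 | tΔX 2.0000 tΔY 1.1547
    t=0.6800 [x] (2,5)
    t=0.7159 [y] (2,6)
    t=1.8706 [y] (2,7) — stop
  → r_6 = 1.8706
beam 7: φ=135°, α=165°
  cosα=-0.9659 sinα=0.2588 | (3,5) | tMaxX 0.3520 tMaxY 2.3955 | tΔX 1.0353 tΔY 3.8637
    t=0.3520 [x] (2,5)
    t=1.3873 [x] (1,5) — stop
  → r_7 = 1.3873

ranges = [1.3137, 1.5935, 2.7538, 1.9168, 1.6771, 1.8706, 1.3873]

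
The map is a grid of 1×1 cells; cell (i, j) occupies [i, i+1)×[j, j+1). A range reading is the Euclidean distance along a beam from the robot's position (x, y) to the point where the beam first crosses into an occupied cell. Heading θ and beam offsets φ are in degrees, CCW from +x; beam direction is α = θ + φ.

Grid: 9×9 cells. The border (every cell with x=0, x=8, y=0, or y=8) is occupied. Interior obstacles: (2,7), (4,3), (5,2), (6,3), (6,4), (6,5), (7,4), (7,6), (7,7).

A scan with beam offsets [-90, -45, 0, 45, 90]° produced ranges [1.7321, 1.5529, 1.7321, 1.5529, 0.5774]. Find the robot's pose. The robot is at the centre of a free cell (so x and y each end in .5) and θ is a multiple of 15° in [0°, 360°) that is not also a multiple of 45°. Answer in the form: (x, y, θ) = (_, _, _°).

(x, y, θ) = (6.5, 2.5, 330°)

Candidates: 40 free-cell centres × 16 headings = 640 poses. Raycast each; keep the one whose scan matches to 4 dp.
  (2.5, 2.5, 165°): beam 1 = 5.6940 ≠ 1.7321 ✗
  (4.5, 7.5, 195°): beam 1 = 0.5176 ≠ 1.7321 ✗
  (2.5, 1.5, 15°): beam 1 = 0.5176 ≠ 1.7321 ✗
  …
  (6.5, 2.5, 330°): r_1=1.7321, r_2=1.5529, r_3=1.7321, r_4=1.5529, r_5=0.5774 — all match ✓
Unique over the lattice → pose = (6.5, 2.5, 330°).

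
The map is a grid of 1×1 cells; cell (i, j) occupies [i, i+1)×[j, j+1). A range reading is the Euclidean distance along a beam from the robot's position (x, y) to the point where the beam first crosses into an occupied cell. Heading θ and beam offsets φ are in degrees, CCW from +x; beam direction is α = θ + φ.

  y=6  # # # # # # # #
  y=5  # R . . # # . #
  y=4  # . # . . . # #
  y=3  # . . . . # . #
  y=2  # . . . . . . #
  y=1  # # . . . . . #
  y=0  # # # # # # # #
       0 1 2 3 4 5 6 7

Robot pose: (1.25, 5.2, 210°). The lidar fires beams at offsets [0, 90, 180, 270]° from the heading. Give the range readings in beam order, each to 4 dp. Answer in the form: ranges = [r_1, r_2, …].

ranges = [0.2887, 4.8497, 1.6000, 0.5000]

beam 1: φ=0°, α=210°
  dir = (cos 210°, sin 210°) = (-0.8660, -0.5000); from cell (1,5)
  next x-line at t=0.2887, next y-line at t=0.4000; Δt_x=1.1547, Δt_y=2.0000
    x: enter (0,5) at t=0.2887 ← occupied
  → r_1 = 0.2887
beam 2: φ=90°, α=300°
  dir = (cos 300°, sin 300°) = (0.5000, -0.8660); from cell (1,5)
  next x-line at t=1.5000, next y-line at t=0.2309; Δt_x=2.0000, Δt_y=1.1547
    y: enter (1,4) at t=0.2309
    y: enter (1,3) at t=1.3856
    x: enter (2,3) at t=1.5000
    y: enter (2,2) at t=2.5403
    x: enter (3,2) at t=3.5000
    y: enter (3,1) at t=3.6950
    y: enter (3,0) at t=4.8497 ← occupied
  → r_2 = 4.8497
beam 3: φ=180°, α=30°
  dir = (cos 30°, sin 30°) = (0.8660, 0.5000); from cell (1,5)
  next x-line at t=0.8660, next y-line at t=1.6000; Δt_x=1.1547, Δt_y=2.0000
    x: enter (2,5) at t=0.8660
    y: enter (2,6) at t=1.6000 ← occupied
  → r_3 = 1.6000
beam 4: φ=270°, α=120°
  dir = (cos 120°, sin 120°) = (-0.5000, 0.8660); from cell (1,5)
  next x-line at t=0.5000, next y-line at t=0.9238; Δt_x=2.0000, Δt_y=1.1547
    x: enter (0,5) at t=0.5000 ← occupied
  → r_4 = 0.5000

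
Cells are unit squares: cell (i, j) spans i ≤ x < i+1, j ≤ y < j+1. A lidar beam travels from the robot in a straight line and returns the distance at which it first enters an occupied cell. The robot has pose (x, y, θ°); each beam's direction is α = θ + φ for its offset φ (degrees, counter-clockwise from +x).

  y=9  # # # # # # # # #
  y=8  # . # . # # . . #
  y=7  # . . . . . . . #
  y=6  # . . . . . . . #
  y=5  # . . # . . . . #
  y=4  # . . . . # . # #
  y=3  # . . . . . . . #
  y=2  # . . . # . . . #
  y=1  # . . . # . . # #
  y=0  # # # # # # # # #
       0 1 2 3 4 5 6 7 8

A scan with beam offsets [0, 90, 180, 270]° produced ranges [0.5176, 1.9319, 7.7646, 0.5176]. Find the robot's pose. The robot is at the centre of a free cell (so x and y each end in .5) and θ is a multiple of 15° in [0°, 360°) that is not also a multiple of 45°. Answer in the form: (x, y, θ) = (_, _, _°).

(x, y, θ) = (1.5, 1.5, 255°)

Candidates: 47 free-cell centres × 16 headings = 752 poses. Raycast each; keep the one whose scan matches to 4 dp.
  (3.5, 1.5, 120°): beam 1 = 5.0000 ≠ 0.5176 ✗
  (3.5, 2.5, 60°): beam 1 = 7.5056 ≠ 0.5176 ✗
  (3.5, 2.5, 150°): beam 1 = 2.8868 ≠ 0.5176 ✗
  (1.5, 4.5, 150°): beam 1 = 0.5774 ≠ 0.5176 ✗
  (4.5, 6.5, 300°): beam 1 = 1.7321 ≠ 0.5176 ✗
  …
  (1.5, 1.5, 255°): r_1=0.5176, r_2=1.9319, r_3=7.7646, r_4=0.5176 — all match ✓
Unique over the lattice → pose = (1.5, 1.5, 255°).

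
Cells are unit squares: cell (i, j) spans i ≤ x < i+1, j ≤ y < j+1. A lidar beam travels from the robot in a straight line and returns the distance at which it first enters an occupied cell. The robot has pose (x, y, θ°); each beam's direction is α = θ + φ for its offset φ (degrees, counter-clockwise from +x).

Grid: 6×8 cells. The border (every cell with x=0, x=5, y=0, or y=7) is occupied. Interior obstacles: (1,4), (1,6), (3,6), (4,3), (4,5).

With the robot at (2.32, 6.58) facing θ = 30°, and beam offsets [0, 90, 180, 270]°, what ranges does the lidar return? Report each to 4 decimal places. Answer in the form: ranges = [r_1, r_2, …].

ranges = [0.7852, 0.4850, 0.3695, 3.3600]

beam 1: φ=0°, α=30°
  dir = (cos 30°, sin 30°) = (0.8660, 0.5000); from cell (2,6)
  next x-line at t=0.7852, next y-line at t=0.8400; Δt_x=1.1547, Δt_y=2.0000
    x: enter (3,6) at t=0.7852 ← occupied
  → r_1 = 0.7852
beam 2: φ=90°, α=120°
  dir = (cos 120°, sin 120°) = (-0.5000, 0.8660); from cell (2,6)
  next x-line at t=0.6400, next y-line at t=0.4850; Δt_x=2.0000, Δt_y=1.1547
    y: enter (2,7) at t=0.4850 ← occupied
  → r_2 = 0.4850
beam 3: φ=180°, α=210°
  dir = (cos 210°, sin 210°) = (-0.8660, -0.5000); from cell (2,6)
  next x-line at t=0.3695, next y-line at t=1.1600; Δt_x=1.1547, Δt_y=2.0000
    x: enter (1,6) at t=0.3695 ← occupied
  → r_3 = 0.3695
beam 4: φ=270°, α=300°
  dir = (cos 300°, sin 300°) = (0.5000, -0.8660); from cell (2,6)
  next x-line at t=1.3600, next y-line at t=0.6697; Δt_x=2.0000, Δt_y=1.1547
    y: enter (2,5) at t=0.6697
    x: enter (3,5) at t=1.3600
    y: enter (3,4) at t=1.8244
    y: enter (3,3) at t=2.9791
    x: enter (4,3) at t=3.3600 ← occupied
  → r_4 = 3.3600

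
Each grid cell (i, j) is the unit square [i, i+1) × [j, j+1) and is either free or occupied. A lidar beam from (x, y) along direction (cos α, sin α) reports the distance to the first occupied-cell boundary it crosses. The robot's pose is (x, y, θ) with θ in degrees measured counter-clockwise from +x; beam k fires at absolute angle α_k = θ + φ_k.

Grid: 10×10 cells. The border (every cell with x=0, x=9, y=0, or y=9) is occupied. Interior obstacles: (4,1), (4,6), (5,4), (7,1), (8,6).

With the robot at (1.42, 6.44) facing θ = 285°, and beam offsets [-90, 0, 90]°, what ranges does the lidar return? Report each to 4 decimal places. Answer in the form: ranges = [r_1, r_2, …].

beam 1: φ=-90°, α=195°
  d=(-0.9659,-0.2588)  start (1,6)  tX=0.4348 tY=1.7000  stride 1/|dx|=1.0353 1/|dy|=3.8637
    cross x-line → (0,6), t=0.4348 (wall)
  → r_1 = 0.4348
beam 2: φ=0°, α=285°
  d=(0.2588,-0.9659)  start (1,6)  tX=2.2409 tY=0.4555  stride 1/|dx|=3.8637 1/|dy|=1.0353
    cross y-line → (1,5), t=0.4555
    cross y-line → (1,4), t=1.4908
    cross x-line → (2,4), t=2.2409
    cross y-line → (2,3), t=2.5261
    cross y-line → (2,2), t=3.5614
    cross y-line → (2,1), t=4.5966
    cross y-line → (2,0), t=5.6319 (wall)
  → r_2 = 5.6319
beam 3: φ=90°, α=15°
  d=(0.9659,0.2588)  start (1,6)  tX=0.6005 tY=2.1637  stride 1/|dx|=1.0353 1/|dy|=3.8637
    cross x-line → (2,6), t=0.6005
    cross x-line → (3,6), t=1.6357
    cross y-line → (3,7), t=2.1637
    cross x-line → (4,7), t=2.6710
    cross x-line → (5,7), t=3.7063
    cross x-line → (6,7), t=4.7416
    cross x-line → (7,7), t=5.7768
    cross y-line → (7,8), t=6.0274
    cross x-line → (8,8), t=6.8121
    cross x-line → (9,8), t=7.8474 (wall)
  → r_3 = 7.8474

ranges = [0.4348, 5.6319, 7.8474]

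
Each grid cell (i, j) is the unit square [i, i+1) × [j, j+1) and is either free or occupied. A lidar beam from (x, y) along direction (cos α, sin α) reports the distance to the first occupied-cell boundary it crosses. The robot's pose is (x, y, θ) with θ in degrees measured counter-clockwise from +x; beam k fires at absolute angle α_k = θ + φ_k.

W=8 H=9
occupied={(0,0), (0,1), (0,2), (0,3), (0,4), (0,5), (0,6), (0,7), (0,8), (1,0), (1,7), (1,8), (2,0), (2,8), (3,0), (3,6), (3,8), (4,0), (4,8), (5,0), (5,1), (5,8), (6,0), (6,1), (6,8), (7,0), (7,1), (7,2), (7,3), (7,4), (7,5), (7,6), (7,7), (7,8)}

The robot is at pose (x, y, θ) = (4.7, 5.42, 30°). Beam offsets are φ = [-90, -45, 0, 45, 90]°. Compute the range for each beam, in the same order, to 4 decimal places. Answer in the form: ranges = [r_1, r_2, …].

beam 1: φ=-90°, α=300°
  cosα=0.5000 sinα=-0.8660 | (4,5) | tMaxX 0.6000 tMaxY 0.4850 | tΔX 2.0000 tΔY 1.1547
    t=0.4850 [y] (4,4)
    t=0.6000 [x] (5,4)
    t=1.6397 [y] (5,3)
    t=2.6000 [x] (6,3)
    t=2.7944 [y] (6,2)
    t=3.9491 [y] (6,1) — stop
  → r_1 = 3.9491
beam 2: φ=-45°, α=345°
  cosα=0.9659 sinα=-0.2588 | (4,5) | tMaxX 0.3106 tMaxY 1.6228 | tΔX 1.0353 tΔY 3.8637
    t=0.3106 [x] (5,5)
    t=1.3459 [x] (6,5)
    t=1.6228 [y] (6,4)
    t=2.3811 [x] (7,4) — stop
  → r_2 = 2.3811
beam 3: φ=0°, α=30°
  cosα=0.8660 sinα=0.5000 | (4,5) | tMaxX 0.3464 tMaxY 1.1600 | tΔX 1.1547 tΔY 2.0000
    t=0.3464 [x] (5,5)
    t=1.1600 [y] (5,6)
    t=1.5011 [x] (6,6)
    t=2.6558 [x] (7,6) — stop
  → r_3 = 2.6558
beam 4: φ=45°, α=75°
  cosα=0.2588 sinα=0.9659 | (4,5) | tMaxX 1.1591 tMaxY 0.6005 | tΔX 3.8637 tΔY 1.0353
    t=0.6005 [y] (4,6)
    t=1.1591 [x] (5,6)
    t=1.6357 [y] (5,7)
    t=2.6710 [y] (5,8) — stop
  → r_4 = 2.6710
beam 5: φ=90°, α=120°
  cosα=-0.5000 sinα=0.8660 | (4,5) | tMaxX 1.4000 tMaxY 0.6697 | tΔX 2.0000 tΔY 1.1547
    t=0.6697 [y] (4,6)
    t=1.4000 [x] (3,6) — stop
  → r_5 = 1.4000

ranges = [3.9491, 2.3811, 2.6558, 2.6710, 1.4000]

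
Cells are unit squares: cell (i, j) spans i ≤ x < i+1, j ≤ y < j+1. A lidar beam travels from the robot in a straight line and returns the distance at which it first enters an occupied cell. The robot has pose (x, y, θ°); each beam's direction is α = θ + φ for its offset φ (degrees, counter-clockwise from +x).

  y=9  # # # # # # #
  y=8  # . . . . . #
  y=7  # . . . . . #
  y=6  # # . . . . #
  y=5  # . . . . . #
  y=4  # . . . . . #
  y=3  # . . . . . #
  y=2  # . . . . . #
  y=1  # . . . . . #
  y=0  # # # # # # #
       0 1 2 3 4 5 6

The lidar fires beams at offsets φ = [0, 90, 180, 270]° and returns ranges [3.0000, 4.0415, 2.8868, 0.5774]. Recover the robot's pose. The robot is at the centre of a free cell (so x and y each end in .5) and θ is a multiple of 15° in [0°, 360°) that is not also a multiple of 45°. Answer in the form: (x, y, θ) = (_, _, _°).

(x, y, θ) = (2.5, 6.5, 240°)

Candidates: 39 free-cell centres × 16 headings = 624 poses. Raycast each; keep the one whose scan matches to 4 dp.
  (1.5, 1.5, 75°): beam 1 = 7.7646 ≠ 3.0000 ✗
  (5.5, 3.5, 75°): beam 1 = 1.9319 ≠ 3.0000 ✗
  (2.5, 3.5, 210°): beam 1 = 1.7321 ≠ 3.0000 ✗
  …
  (2.5, 6.5, 240°): r_1=3.0000, r_2=4.0415, r_3=2.8868, r_4=0.5774 — all match ✓
Only this pose fits every beam.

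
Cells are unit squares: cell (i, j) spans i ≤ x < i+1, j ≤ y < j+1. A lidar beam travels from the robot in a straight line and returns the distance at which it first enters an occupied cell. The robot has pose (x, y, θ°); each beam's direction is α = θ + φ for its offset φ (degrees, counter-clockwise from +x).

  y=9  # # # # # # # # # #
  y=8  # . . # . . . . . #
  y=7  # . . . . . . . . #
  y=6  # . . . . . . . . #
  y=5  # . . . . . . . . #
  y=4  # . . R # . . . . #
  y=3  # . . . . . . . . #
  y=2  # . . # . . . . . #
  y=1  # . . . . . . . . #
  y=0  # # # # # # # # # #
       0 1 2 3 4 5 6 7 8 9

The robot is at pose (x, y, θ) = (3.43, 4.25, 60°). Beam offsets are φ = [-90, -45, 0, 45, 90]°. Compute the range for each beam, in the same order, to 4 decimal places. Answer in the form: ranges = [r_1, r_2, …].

ranges = [6.4317, 0.5901, 5.4848, 4.9176, 2.8059]

beam 1: φ=-90°, α=330°
  dir = (cos 330°, sin 330°) = (0.8660, -0.5000); from cell (3,4)
  next x-line at t=0.6582, next y-line at t=0.5000; Δt_x=1.1547, Δt_y=2.0000
    y: enter (3,3) at t=0.5000
    x: enter (4,3) at t=0.6582
    x: enter (5,3) at t=1.8129
    y: enter (5,2) at t=2.5000
    x: enter (6,2) at t=2.9676
    x: enter (7,2) at t=4.1223
    y: enter (7,1) at t=4.5000
    x: enter (8,1) at t=5.2770
    x: enter (9,1) at t=6.4317 ← occupied
  → r_1 = 6.4317
beam 2: φ=-45°, α=15°
  dir = (cos 15°, sin 15°) = (0.9659, 0.2588); from cell (3,4)
  next x-line at t=0.5901, next y-line at t=2.8978; Δt_x=1.0353, Δt_y=3.8637
    x: enter (4,4) at t=0.5901 ← occupied
  → r_2 = 0.5901
beam 3: φ=0°, α=60°
  dir = (cos 60°, sin 60°) = (0.5000, 0.8660); from cell (3,4)
  next x-line at t=1.1400, next y-line at t=0.8660; Δt_x=2.0000, Δt_y=1.1547
    y: enter (3,5) at t=0.8660
    x: enter (4,5) at t=1.1400
    y: enter (4,6) at t=2.0207
    x: enter (5,6) at t=3.1400
    y: enter (5,7) at t=3.1754
    y: enter (5,8) at t=4.3301
    x: enter (6,8) at t=5.1400
    y: enter (6,9) at t=5.4848 ← occupied
  → r_3 = 5.4848
beam 4: φ=45°, α=105°
  dir = (cos 105°, sin 105°) = (-0.2588, 0.9659); from cell (3,4)
  next x-line at t=1.6614, next y-line at t=0.7765; Δt_x=3.8637, Δt_y=1.0353
    y: enter (3,5) at t=0.7765
    x: enter (2,5) at t=1.6614
    y: enter (2,6) at t=1.8117
    y: enter (2,7) at t=2.8470
    y: enter (2,8) at t=3.8823
    y: enter (2,9) at t=4.9176 ← occupied
  → r_4 = 4.9176
beam 5: φ=90°, α=150°
  dir = (cos 150°, sin 150°) = (-0.8660, 0.5000); from cell (3,4)
  next x-line at t=0.4965, next y-line at t=1.5000; Δt_x=1.1547, Δt_y=2.0000
    x: enter (2,4) at t=0.4965
    y: enter (2,5) at t=1.5000
    x: enter (1,5) at t=1.6512
    x: enter (0,5) at t=2.8059 ← occupied
  → r_5 = 2.8059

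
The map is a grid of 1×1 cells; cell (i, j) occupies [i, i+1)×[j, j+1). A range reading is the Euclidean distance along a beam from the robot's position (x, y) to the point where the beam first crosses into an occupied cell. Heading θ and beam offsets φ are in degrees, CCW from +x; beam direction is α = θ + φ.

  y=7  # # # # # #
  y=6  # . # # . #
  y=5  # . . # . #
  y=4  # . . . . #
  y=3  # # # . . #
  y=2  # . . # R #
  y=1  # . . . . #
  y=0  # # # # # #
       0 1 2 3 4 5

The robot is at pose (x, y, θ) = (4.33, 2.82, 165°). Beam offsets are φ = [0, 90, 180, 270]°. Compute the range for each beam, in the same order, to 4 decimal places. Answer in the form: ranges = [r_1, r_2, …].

ranges = [0.3416, 1.8842, 0.6936, 2.5887]

beam 1: φ=0°, α=165°
  cosα=-0.9659 sinα=0.2588 | (4,2) | tMaxX 0.3416 tMaxY 0.6955 | tΔX 1.0353 tΔY 3.8637
    t=0.3416 [x] (3,2) — stop
  → r_1 = 0.3416
beam 2: φ=90°, α=255°
  cosα=-0.2588 sinα=-0.9659 | (4,2) | tMaxX 1.2750 tMaxY 0.8489 | tΔX 3.8637 tΔY 1.0353
    t=0.8489 [y] (4,1)
    t=1.2750 [x] (3,1)
    t=1.8842 [y] (3,0) — stop
  → r_2 = 1.8842
beam 3: φ=180°, α=345°
  cosα=0.9659 sinα=-0.2588 | (4,2) | tMaxX 0.6936 tMaxY 3.1682 | tΔX 1.0353 tΔY 3.8637
    t=0.6936 [x] (5,2) — stop
  → r_3 = 0.6936
beam 4: φ=270°, α=75°
  cosα=0.2588 sinα=0.9659 | (4,2) | tMaxX 2.5887 tMaxY 0.1863 | tΔX 3.8637 tΔY 1.0353
    t=0.1863 [y] (4,3)
    t=1.2216 [y] (4,4)
    t=2.2569 [y] (4,5)
    t=2.5887 [x] (5,5) — stop
  → r_4 = 2.5887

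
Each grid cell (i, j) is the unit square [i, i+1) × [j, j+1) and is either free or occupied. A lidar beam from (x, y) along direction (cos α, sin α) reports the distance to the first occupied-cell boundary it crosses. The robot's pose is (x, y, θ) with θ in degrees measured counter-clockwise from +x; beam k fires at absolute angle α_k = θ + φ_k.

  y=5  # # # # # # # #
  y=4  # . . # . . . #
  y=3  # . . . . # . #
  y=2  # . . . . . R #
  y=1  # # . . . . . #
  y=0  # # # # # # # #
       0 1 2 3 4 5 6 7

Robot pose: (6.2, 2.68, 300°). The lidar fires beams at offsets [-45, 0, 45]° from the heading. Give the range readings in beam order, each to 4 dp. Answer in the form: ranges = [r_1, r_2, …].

ranges = [1.7393, 1.6000, 0.8282]

beam 1: φ=-45°, α=255°
  d=(-0.2588,-0.9659)  start (6,2)  tX=0.7727 tY=0.7040  stride 1/|dx|=3.8637 1/|dy|=1.0353
    cross y-line → (6,1), t=0.7040
    cross x-line → (5,1), t=0.7727
    cross y-line → (5,0), t=1.7393 (wall)
  → r_1 = 1.7393
beam 2: φ=0°, α=300°
  d=(0.5000,-0.8660)  start (6,2)  tX=1.6000 tY=0.7852  stride 1/|dx|=2.0000 1/|dy|=1.1547
    cross y-line → (6,1), t=0.7852
    cross x-line → (7,1), t=1.6000 (wall)
  → r_2 = 1.6000
beam 3: φ=45°, α=345°
  d=(0.9659,-0.2588)  start (6,2)  tX=0.8282 tY=2.6273  stride 1/|dx|=1.0353 1/|dy|=3.8637
    cross x-line → (7,2), t=0.8282 (wall)
  → r_3 = 0.8282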